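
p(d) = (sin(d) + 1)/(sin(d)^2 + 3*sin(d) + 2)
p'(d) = (-2*sin(d)*cos(d) - 3*cos(d))*(sin(d) + 1)/(sin(d)^2 + 3*sin(d) + 2)^2 + cos(d)/(sin(d)^2 + 3*sin(d) + 2) = -cos(d)/(sin(d) + 2)^2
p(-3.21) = 0.48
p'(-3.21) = 0.23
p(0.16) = 0.46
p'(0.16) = -0.21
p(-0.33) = 0.60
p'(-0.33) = -0.34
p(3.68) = 0.67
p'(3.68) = 0.39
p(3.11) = 0.49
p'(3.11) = 0.24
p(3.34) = 0.55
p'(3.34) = 0.30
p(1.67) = 0.33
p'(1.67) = 0.01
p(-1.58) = 1.00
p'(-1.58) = 0.01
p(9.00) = 0.41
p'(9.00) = 0.16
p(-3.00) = 0.54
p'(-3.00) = 0.29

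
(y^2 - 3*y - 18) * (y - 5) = y^3 - 8*y^2 - 3*y + 90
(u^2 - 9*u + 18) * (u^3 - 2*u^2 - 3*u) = u^5 - 11*u^4 + 33*u^3 - 9*u^2 - 54*u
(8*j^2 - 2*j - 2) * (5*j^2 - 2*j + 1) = 40*j^4 - 26*j^3 + 2*j^2 + 2*j - 2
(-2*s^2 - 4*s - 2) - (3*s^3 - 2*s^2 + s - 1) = -3*s^3 - 5*s - 1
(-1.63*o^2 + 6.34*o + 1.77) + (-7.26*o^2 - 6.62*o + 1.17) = -8.89*o^2 - 0.28*o + 2.94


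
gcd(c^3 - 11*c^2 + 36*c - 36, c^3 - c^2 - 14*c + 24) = c^2 - 5*c + 6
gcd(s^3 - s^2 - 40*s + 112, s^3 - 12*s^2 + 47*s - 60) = s - 4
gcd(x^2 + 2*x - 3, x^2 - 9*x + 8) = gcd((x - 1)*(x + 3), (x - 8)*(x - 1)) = x - 1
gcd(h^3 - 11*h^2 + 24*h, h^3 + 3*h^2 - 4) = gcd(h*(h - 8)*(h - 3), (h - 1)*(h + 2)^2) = 1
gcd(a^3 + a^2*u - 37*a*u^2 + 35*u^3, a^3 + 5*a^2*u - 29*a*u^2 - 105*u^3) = -a^2 - 2*a*u + 35*u^2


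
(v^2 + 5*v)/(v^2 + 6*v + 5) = v/(v + 1)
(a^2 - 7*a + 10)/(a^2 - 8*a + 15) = (a - 2)/(a - 3)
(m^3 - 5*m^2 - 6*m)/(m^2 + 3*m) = (m^2 - 5*m - 6)/(m + 3)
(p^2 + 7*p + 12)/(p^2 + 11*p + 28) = (p + 3)/(p + 7)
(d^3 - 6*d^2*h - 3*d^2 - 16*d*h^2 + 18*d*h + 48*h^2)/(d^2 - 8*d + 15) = (d^2 - 6*d*h - 16*h^2)/(d - 5)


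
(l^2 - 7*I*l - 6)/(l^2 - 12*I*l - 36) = (l - I)/(l - 6*I)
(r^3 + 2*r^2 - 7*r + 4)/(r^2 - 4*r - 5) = (-r^3 - 2*r^2 + 7*r - 4)/(-r^2 + 4*r + 5)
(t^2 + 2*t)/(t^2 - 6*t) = (t + 2)/(t - 6)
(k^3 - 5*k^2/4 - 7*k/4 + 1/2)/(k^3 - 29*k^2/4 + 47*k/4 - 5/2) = (k + 1)/(k - 5)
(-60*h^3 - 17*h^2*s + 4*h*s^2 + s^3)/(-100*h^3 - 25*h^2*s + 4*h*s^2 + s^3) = (-12*h^2 - h*s + s^2)/(-20*h^2 - h*s + s^2)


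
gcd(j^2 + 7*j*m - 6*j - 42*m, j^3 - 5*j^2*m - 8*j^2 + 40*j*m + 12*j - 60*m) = j - 6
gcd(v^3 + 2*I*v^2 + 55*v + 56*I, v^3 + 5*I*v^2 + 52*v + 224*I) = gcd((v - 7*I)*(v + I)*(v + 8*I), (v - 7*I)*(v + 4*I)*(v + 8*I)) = v^2 + I*v + 56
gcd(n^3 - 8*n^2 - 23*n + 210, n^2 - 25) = n + 5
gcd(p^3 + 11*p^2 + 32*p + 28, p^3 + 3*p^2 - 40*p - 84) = p^2 + 9*p + 14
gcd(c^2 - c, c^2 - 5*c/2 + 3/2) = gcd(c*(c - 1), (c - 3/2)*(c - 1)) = c - 1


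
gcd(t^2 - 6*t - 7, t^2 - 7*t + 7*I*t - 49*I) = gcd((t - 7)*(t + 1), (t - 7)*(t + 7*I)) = t - 7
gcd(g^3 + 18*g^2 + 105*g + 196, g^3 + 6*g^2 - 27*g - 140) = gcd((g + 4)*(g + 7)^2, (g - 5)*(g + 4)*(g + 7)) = g^2 + 11*g + 28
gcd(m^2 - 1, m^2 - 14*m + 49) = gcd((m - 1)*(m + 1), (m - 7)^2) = 1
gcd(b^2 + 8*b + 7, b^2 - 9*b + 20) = 1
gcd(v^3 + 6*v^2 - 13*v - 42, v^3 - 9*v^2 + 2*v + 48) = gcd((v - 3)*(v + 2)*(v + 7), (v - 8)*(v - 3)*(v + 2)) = v^2 - v - 6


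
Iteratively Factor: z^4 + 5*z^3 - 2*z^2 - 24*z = (z + 4)*(z^3 + z^2 - 6*z) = z*(z + 4)*(z^2 + z - 6) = z*(z - 2)*(z + 4)*(z + 3)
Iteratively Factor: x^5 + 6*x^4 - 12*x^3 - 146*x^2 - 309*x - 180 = (x + 3)*(x^4 + 3*x^3 - 21*x^2 - 83*x - 60) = (x - 5)*(x + 3)*(x^3 + 8*x^2 + 19*x + 12) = (x - 5)*(x + 3)^2*(x^2 + 5*x + 4) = (x - 5)*(x + 3)^2*(x + 4)*(x + 1)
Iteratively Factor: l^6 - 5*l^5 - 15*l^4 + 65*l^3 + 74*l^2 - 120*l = (l - 4)*(l^5 - l^4 - 19*l^3 - 11*l^2 + 30*l) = (l - 4)*(l + 3)*(l^4 - 4*l^3 - 7*l^2 + 10*l) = (l - 5)*(l - 4)*(l + 3)*(l^3 + l^2 - 2*l) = (l - 5)*(l - 4)*(l - 1)*(l + 3)*(l^2 + 2*l) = l*(l - 5)*(l - 4)*(l - 1)*(l + 3)*(l + 2)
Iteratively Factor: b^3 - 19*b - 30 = (b + 2)*(b^2 - 2*b - 15) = (b - 5)*(b + 2)*(b + 3)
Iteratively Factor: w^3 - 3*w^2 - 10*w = (w - 5)*(w^2 + 2*w) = (w - 5)*(w + 2)*(w)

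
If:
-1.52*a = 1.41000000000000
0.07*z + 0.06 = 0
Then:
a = -0.93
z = -0.86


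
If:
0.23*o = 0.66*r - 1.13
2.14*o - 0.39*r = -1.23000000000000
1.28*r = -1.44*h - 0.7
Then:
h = -1.92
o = -0.28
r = 1.61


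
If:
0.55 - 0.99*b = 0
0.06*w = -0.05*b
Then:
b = 0.56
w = -0.46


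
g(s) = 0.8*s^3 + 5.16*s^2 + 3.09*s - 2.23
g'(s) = 2.4*s^2 + 10.32*s + 3.09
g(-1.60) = 2.76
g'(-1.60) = -7.28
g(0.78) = 3.70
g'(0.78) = 12.60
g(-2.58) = 10.41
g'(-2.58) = -7.56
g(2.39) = 45.55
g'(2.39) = 41.46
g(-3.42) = 15.55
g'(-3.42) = -4.13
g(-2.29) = 8.15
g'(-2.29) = -7.96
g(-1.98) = 5.67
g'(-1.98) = -7.93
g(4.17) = 158.39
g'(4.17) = 87.86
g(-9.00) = -195.28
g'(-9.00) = 104.61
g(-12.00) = -678.67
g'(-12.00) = 224.85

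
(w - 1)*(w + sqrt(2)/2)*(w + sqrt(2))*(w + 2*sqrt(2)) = w^4 - w^3 + 7*sqrt(2)*w^3/2 - 7*sqrt(2)*w^2/2 + 7*w^2 - 7*w + 2*sqrt(2)*w - 2*sqrt(2)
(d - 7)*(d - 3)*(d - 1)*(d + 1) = d^4 - 10*d^3 + 20*d^2 + 10*d - 21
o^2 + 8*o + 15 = (o + 3)*(o + 5)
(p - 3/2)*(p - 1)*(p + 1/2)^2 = p^4 - 3*p^3/2 - 3*p^2/4 + 7*p/8 + 3/8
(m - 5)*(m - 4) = m^2 - 9*m + 20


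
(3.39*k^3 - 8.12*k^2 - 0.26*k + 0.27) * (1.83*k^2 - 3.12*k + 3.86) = 6.2037*k^5 - 25.4364*k^4 + 37.944*k^3 - 30.0379*k^2 - 1.846*k + 1.0422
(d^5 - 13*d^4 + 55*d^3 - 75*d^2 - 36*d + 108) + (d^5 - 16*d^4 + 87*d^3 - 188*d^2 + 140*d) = 2*d^5 - 29*d^4 + 142*d^3 - 263*d^2 + 104*d + 108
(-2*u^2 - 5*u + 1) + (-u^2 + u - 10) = -3*u^2 - 4*u - 9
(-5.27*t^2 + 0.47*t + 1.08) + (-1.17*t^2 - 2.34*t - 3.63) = -6.44*t^2 - 1.87*t - 2.55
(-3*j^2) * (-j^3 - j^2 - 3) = 3*j^5 + 3*j^4 + 9*j^2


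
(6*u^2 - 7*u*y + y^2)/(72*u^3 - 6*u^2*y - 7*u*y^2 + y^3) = (-u + y)/(-12*u^2 - u*y + y^2)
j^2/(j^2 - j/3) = 3*j/(3*j - 1)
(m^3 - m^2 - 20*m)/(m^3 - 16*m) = (m - 5)/(m - 4)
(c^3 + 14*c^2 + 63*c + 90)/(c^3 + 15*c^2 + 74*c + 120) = (c + 3)/(c + 4)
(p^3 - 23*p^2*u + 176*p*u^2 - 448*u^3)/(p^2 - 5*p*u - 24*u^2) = (p^2 - 15*p*u + 56*u^2)/(p + 3*u)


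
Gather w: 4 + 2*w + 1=2*w + 5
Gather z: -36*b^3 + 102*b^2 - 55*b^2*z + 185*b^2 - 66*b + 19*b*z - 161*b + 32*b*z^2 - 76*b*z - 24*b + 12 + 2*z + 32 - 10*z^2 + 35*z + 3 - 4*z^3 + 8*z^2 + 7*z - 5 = -36*b^3 + 287*b^2 - 251*b - 4*z^3 + z^2*(32*b - 2) + z*(-55*b^2 - 57*b + 44) + 42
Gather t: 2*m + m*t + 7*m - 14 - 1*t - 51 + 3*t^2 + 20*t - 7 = 9*m + 3*t^2 + t*(m + 19) - 72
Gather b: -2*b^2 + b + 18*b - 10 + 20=-2*b^2 + 19*b + 10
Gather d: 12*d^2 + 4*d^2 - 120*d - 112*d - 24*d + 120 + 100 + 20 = 16*d^2 - 256*d + 240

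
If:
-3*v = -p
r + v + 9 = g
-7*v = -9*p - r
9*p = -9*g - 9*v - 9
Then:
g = -11/3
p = 2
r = -40/3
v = 2/3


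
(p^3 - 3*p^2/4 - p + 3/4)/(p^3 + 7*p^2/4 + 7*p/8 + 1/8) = 2*(4*p^2 - 7*p + 3)/(8*p^2 + 6*p + 1)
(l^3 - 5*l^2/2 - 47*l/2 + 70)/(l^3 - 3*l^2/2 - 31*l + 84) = (l + 5)/(l + 6)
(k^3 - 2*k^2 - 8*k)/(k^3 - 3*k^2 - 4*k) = (k + 2)/(k + 1)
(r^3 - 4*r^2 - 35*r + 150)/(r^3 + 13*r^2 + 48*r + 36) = (r^2 - 10*r + 25)/(r^2 + 7*r + 6)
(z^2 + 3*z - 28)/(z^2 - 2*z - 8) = (z + 7)/(z + 2)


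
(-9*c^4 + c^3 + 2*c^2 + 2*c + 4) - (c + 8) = -9*c^4 + c^3 + 2*c^2 + c - 4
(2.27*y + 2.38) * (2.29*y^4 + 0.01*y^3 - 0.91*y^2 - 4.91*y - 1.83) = 5.1983*y^5 + 5.4729*y^4 - 2.0419*y^3 - 13.3115*y^2 - 15.8399*y - 4.3554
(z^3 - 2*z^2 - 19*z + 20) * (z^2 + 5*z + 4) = z^5 + 3*z^4 - 25*z^3 - 83*z^2 + 24*z + 80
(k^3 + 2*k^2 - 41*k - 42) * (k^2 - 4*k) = k^5 - 2*k^4 - 49*k^3 + 122*k^2 + 168*k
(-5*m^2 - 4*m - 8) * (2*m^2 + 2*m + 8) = -10*m^4 - 18*m^3 - 64*m^2 - 48*m - 64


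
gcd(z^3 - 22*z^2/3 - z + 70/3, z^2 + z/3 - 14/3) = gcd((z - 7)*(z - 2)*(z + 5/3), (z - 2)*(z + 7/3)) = z - 2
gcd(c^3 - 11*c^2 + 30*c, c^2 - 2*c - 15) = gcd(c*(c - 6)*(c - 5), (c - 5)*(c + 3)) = c - 5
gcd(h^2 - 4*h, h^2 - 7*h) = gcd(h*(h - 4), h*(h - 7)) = h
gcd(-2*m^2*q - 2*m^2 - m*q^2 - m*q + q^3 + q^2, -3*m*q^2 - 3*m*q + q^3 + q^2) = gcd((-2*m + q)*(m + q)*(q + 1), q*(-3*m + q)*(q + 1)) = q + 1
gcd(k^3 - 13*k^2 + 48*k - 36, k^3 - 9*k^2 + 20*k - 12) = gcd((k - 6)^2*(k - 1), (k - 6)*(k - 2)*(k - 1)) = k^2 - 7*k + 6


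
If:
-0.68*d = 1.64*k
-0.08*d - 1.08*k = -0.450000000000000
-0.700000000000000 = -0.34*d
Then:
No Solution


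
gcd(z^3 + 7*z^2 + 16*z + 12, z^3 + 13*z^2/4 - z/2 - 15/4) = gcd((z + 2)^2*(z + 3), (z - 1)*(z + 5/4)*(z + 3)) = z + 3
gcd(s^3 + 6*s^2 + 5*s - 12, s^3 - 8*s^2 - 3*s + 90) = s + 3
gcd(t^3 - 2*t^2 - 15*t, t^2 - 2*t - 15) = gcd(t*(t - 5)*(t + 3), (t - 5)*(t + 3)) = t^2 - 2*t - 15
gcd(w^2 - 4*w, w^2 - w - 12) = w - 4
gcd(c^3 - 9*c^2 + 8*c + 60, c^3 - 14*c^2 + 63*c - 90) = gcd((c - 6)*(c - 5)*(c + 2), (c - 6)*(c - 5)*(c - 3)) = c^2 - 11*c + 30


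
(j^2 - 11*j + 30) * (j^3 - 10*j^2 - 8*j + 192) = j^5 - 21*j^4 + 132*j^3 - 20*j^2 - 2352*j + 5760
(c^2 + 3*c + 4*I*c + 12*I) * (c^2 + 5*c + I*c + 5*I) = c^4 + 8*c^3 + 5*I*c^3 + 11*c^2 + 40*I*c^2 - 32*c + 75*I*c - 60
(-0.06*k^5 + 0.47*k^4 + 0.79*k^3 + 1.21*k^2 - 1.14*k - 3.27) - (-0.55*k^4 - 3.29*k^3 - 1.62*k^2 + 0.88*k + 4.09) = -0.06*k^5 + 1.02*k^4 + 4.08*k^3 + 2.83*k^2 - 2.02*k - 7.36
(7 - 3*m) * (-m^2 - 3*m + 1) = 3*m^3 + 2*m^2 - 24*m + 7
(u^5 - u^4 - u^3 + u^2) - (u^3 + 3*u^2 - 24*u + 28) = u^5 - u^4 - 2*u^3 - 2*u^2 + 24*u - 28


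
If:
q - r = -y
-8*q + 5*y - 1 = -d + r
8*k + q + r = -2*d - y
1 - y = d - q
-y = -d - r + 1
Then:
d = 1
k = -1/4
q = 0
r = 0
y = 0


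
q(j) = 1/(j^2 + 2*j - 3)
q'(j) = (-2*j - 2)/(j^2 + 2*j - 3)^2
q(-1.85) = -0.31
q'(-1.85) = 0.16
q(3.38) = 0.07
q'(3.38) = -0.04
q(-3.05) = 4.94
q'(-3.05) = 99.98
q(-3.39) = 0.58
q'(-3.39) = 1.63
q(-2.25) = -0.41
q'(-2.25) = 0.42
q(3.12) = 0.08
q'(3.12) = -0.05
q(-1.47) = -0.26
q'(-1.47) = 0.07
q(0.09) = -0.36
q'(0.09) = -0.28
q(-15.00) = 0.01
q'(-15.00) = 0.00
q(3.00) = 0.08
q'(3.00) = -0.06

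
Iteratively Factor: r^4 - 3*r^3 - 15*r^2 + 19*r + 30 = (r - 2)*(r^3 - r^2 - 17*r - 15) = (r - 2)*(r + 3)*(r^2 - 4*r - 5) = (r - 2)*(r + 1)*(r + 3)*(r - 5)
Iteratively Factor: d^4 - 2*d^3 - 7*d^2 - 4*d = (d + 1)*(d^3 - 3*d^2 - 4*d) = d*(d + 1)*(d^2 - 3*d - 4) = d*(d + 1)^2*(d - 4)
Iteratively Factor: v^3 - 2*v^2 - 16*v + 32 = (v + 4)*(v^2 - 6*v + 8) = (v - 2)*(v + 4)*(v - 4)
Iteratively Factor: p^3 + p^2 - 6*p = (p + 3)*(p^2 - 2*p) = (p - 2)*(p + 3)*(p)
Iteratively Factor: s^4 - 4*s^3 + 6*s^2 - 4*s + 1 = (s - 1)*(s^3 - 3*s^2 + 3*s - 1) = (s - 1)^2*(s^2 - 2*s + 1) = (s - 1)^3*(s - 1)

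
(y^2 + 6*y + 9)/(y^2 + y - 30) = (y^2 + 6*y + 9)/(y^2 + y - 30)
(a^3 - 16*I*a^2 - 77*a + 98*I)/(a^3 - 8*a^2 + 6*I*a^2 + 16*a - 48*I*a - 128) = (a^2 - 14*I*a - 49)/(a^2 + 8*a*(-1 + I) - 64*I)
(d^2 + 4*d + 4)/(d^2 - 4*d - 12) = (d + 2)/(d - 6)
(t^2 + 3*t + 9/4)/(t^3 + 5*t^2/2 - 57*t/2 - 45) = (t + 3/2)/(t^2 + t - 30)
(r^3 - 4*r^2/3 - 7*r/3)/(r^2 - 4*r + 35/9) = 3*r*(r + 1)/(3*r - 5)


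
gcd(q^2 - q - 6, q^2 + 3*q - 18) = q - 3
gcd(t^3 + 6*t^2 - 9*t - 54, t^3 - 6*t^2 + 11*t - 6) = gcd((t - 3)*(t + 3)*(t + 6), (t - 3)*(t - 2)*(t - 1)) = t - 3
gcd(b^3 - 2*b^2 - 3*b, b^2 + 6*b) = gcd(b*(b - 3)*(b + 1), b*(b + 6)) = b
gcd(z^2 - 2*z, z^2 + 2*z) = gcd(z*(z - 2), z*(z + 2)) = z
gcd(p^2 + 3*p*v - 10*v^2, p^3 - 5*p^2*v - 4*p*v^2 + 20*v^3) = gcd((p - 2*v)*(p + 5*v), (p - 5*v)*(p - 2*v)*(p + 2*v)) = p - 2*v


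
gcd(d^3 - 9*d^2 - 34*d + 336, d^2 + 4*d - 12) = d + 6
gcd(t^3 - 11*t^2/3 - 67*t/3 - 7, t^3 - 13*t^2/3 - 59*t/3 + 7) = t^2 - 4*t - 21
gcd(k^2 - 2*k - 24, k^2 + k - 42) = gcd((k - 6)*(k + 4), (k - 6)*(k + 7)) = k - 6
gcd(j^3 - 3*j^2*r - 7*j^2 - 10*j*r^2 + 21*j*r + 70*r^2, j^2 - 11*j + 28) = j - 7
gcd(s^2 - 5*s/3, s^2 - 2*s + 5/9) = s - 5/3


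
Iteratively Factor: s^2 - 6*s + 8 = (s - 4)*(s - 2)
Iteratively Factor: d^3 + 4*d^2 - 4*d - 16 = (d - 2)*(d^2 + 6*d + 8) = (d - 2)*(d + 2)*(d + 4)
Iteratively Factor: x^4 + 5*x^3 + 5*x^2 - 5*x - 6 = (x + 1)*(x^3 + 4*x^2 + x - 6) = (x + 1)*(x + 2)*(x^2 + 2*x - 3) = (x - 1)*(x + 1)*(x + 2)*(x + 3)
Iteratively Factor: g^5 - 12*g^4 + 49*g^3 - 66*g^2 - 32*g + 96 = (g - 3)*(g^4 - 9*g^3 + 22*g^2 - 32) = (g - 3)*(g - 2)*(g^3 - 7*g^2 + 8*g + 16) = (g - 4)*(g - 3)*(g - 2)*(g^2 - 3*g - 4) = (g - 4)*(g - 3)*(g - 2)*(g + 1)*(g - 4)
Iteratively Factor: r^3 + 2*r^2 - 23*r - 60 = (r + 3)*(r^2 - r - 20) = (r + 3)*(r + 4)*(r - 5)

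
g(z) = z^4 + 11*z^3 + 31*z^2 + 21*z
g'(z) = 4*z^3 + 33*z^2 + 62*z + 21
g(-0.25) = -3.48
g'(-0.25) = 7.50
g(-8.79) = 709.67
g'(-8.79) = -690.87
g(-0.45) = -4.13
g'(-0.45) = -0.58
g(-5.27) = -88.37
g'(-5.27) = 25.31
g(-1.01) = 0.12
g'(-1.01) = -12.08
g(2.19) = 333.21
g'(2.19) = 357.07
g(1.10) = 76.72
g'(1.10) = 134.45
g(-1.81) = 9.05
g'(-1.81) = -6.83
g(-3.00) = 0.00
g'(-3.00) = 24.00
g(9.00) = 17280.00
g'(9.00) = 6168.00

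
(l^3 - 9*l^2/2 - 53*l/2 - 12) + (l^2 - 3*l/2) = l^3 - 7*l^2/2 - 28*l - 12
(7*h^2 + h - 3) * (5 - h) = -7*h^3 + 34*h^2 + 8*h - 15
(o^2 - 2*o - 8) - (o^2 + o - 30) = 22 - 3*o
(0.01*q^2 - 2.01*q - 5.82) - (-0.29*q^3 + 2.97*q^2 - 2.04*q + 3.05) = 0.29*q^3 - 2.96*q^2 + 0.0300000000000002*q - 8.87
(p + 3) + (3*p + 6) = 4*p + 9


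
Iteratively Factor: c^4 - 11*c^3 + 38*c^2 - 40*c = (c)*(c^3 - 11*c^2 + 38*c - 40) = c*(c - 2)*(c^2 - 9*c + 20) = c*(c - 5)*(c - 2)*(c - 4)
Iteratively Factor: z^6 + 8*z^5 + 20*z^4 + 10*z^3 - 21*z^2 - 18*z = (z + 1)*(z^5 + 7*z^4 + 13*z^3 - 3*z^2 - 18*z) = z*(z + 1)*(z^4 + 7*z^3 + 13*z^2 - 3*z - 18) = z*(z + 1)*(z + 3)*(z^3 + 4*z^2 + z - 6) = z*(z + 1)*(z + 3)^2*(z^2 + z - 2) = z*(z + 1)*(z + 2)*(z + 3)^2*(z - 1)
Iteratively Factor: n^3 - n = (n - 1)*(n^2 + n) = n*(n - 1)*(n + 1)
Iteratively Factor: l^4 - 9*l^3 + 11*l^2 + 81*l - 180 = (l - 3)*(l^3 - 6*l^2 - 7*l + 60) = (l - 3)*(l + 3)*(l^2 - 9*l + 20) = (l - 4)*(l - 3)*(l + 3)*(l - 5)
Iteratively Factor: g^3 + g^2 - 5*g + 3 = (g - 1)*(g^2 + 2*g - 3) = (g - 1)*(g + 3)*(g - 1)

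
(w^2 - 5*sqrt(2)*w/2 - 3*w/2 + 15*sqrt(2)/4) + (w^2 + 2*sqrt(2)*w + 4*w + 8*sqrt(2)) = 2*w^2 - sqrt(2)*w/2 + 5*w/2 + 47*sqrt(2)/4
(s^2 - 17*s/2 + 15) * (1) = s^2 - 17*s/2 + 15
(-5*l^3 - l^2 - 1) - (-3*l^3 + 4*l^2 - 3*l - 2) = -2*l^3 - 5*l^2 + 3*l + 1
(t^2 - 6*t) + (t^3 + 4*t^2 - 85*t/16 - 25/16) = t^3 + 5*t^2 - 181*t/16 - 25/16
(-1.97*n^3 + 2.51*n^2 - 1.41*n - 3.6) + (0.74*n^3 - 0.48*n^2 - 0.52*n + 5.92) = -1.23*n^3 + 2.03*n^2 - 1.93*n + 2.32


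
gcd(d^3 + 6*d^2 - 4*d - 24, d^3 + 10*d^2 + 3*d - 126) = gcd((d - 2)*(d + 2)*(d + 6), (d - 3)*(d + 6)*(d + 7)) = d + 6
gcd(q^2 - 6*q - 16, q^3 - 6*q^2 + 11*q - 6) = 1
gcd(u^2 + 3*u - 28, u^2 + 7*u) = u + 7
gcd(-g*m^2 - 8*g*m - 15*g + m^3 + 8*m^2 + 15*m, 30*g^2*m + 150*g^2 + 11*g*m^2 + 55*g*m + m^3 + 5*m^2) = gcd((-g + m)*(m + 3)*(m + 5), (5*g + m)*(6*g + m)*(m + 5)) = m + 5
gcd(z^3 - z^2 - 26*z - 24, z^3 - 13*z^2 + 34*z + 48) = z^2 - 5*z - 6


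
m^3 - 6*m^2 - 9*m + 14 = (m - 7)*(m - 1)*(m + 2)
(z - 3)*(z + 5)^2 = z^3 + 7*z^2 - 5*z - 75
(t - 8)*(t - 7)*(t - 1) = t^3 - 16*t^2 + 71*t - 56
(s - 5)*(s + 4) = s^2 - s - 20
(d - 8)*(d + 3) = d^2 - 5*d - 24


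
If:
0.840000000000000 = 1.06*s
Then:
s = 0.79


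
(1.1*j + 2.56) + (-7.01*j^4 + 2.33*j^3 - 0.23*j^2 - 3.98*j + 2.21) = -7.01*j^4 + 2.33*j^3 - 0.23*j^2 - 2.88*j + 4.77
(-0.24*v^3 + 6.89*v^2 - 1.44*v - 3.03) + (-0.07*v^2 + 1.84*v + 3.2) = -0.24*v^3 + 6.82*v^2 + 0.4*v + 0.17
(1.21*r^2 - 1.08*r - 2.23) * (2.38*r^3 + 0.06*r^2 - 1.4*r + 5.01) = 2.8798*r^5 - 2.4978*r^4 - 7.0662*r^3 + 7.4403*r^2 - 2.2888*r - 11.1723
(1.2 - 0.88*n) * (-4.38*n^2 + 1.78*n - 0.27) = 3.8544*n^3 - 6.8224*n^2 + 2.3736*n - 0.324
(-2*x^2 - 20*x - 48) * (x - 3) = -2*x^3 - 14*x^2 + 12*x + 144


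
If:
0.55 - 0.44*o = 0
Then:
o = 1.25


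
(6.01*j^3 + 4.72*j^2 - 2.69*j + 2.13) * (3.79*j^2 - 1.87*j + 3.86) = 22.7779*j^5 + 6.6501*j^4 + 4.1771*j^3 + 31.3222*j^2 - 14.3665*j + 8.2218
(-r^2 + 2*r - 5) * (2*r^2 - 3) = -2*r^4 + 4*r^3 - 7*r^2 - 6*r + 15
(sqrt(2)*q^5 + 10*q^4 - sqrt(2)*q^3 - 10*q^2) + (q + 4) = sqrt(2)*q^5 + 10*q^4 - sqrt(2)*q^3 - 10*q^2 + q + 4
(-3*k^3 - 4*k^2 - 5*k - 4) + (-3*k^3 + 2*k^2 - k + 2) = -6*k^3 - 2*k^2 - 6*k - 2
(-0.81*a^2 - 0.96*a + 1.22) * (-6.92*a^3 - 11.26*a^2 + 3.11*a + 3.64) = 5.6052*a^5 + 15.7638*a^4 - 0.151899999999999*a^3 - 19.6712*a^2 + 0.299799999999999*a + 4.4408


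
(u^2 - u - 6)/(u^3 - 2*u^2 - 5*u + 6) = 1/(u - 1)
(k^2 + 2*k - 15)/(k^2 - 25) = (k - 3)/(k - 5)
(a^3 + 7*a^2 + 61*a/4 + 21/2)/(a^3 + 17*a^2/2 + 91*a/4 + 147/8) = 2*(a + 2)/(2*a + 7)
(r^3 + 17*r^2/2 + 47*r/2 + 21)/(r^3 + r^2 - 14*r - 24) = (r + 7/2)/(r - 4)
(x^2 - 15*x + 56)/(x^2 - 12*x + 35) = (x - 8)/(x - 5)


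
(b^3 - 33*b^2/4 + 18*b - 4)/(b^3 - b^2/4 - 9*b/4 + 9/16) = 4*(b^2 - 8*b + 16)/(4*b^2 - 9)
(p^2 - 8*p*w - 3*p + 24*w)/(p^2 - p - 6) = (p - 8*w)/(p + 2)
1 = 1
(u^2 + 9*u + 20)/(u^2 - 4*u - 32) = (u + 5)/(u - 8)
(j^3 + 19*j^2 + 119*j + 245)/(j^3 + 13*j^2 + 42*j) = (j^2 + 12*j + 35)/(j*(j + 6))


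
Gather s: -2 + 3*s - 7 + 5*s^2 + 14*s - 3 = 5*s^2 + 17*s - 12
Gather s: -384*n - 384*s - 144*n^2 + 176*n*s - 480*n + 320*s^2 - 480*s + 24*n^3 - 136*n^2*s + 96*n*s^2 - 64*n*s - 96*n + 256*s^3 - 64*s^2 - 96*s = 24*n^3 - 144*n^2 - 960*n + 256*s^3 + s^2*(96*n + 256) + s*(-136*n^2 + 112*n - 960)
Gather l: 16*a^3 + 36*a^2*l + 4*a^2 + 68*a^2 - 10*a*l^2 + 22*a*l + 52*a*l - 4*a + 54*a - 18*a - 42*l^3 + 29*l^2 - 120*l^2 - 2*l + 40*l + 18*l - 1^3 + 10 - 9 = 16*a^3 + 72*a^2 + 32*a - 42*l^3 + l^2*(-10*a - 91) + l*(36*a^2 + 74*a + 56)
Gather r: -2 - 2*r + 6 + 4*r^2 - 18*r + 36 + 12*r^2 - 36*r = 16*r^2 - 56*r + 40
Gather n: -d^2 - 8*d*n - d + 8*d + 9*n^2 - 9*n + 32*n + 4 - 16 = -d^2 + 7*d + 9*n^2 + n*(23 - 8*d) - 12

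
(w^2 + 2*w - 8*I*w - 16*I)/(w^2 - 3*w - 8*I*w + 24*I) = (w + 2)/(w - 3)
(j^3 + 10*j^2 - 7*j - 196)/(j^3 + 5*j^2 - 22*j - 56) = (j + 7)/(j + 2)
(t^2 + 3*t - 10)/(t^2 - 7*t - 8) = (-t^2 - 3*t + 10)/(-t^2 + 7*t + 8)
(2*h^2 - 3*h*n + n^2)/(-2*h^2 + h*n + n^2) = (-2*h + n)/(2*h + n)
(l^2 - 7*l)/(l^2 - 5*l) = (l - 7)/(l - 5)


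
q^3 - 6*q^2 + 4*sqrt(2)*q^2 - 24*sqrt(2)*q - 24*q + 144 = (q - 6)*(q - 2*sqrt(2))*(q + 6*sqrt(2))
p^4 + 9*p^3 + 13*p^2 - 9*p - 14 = (p - 1)*(p + 1)*(p + 2)*(p + 7)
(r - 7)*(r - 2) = r^2 - 9*r + 14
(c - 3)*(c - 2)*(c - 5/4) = c^3 - 25*c^2/4 + 49*c/4 - 15/2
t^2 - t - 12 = (t - 4)*(t + 3)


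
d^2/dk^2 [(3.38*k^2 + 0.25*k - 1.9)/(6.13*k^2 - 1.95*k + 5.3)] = (99.59411*k^3 - 1087.25358*k^2 + 87.5364*k + 304.0646)/(230.346397*k^6 - 219.824865*k^5 + 667.400685*k^4 - 387.536175*k^3 + 577.03485*k^2 - 164.3265*k + 148.877)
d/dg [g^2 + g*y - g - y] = 2*g + y - 1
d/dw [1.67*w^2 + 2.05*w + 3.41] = 3.34*w + 2.05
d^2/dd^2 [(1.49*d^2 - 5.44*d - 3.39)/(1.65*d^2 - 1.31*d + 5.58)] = (-23.17953*d^3 - 137.68623*d^2 + 344.48139*d + 64.04415)/(4.492125*d^6 - 10.699425*d^5 + 54.069345*d^4 - 74.615111*d^3 + 182.852694*d^2 - 122.366052*d + 173.741112)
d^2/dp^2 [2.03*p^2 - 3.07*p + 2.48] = 4.06000000000000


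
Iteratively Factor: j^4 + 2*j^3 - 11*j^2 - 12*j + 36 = (j + 3)*(j^3 - j^2 - 8*j + 12) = (j - 2)*(j + 3)*(j^2 + j - 6) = (j - 2)*(j + 3)^2*(j - 2)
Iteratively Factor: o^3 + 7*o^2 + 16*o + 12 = (o + 2)*(o^2 + 5*o + 6) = (o + 2)*(o + 3)*(o + 2)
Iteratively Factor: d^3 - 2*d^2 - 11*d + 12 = (d - 4)*(d^2 + 2*d - 3) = (d - 4)*(d + 3)*(d - 1)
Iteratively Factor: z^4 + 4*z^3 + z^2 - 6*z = (z)*(z^3 + 4*z^2 + z - 6) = z*(z + 3)*(z^2 + z - 2) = z*(z - 1)*(z + 3)*(z + 2)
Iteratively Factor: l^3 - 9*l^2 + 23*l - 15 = (l - 1)*(l^2 - 8*l + 15) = (l - 3)*(l - 1)*(l - 5)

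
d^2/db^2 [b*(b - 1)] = 2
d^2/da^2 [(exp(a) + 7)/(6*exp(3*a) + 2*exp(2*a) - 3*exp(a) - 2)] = (144*exp(6*a) + 2304*exp(5*a) + 1000*exp(4*a) + 22*exp(3*a) + 654*exp(2*a) + 169*exp(a) - 38)*exp(a)/(216*exp(9*a) + 216*exp(8*a) - 252*exp(7*a) - 424*exp(6*a) - 18*exp(5*a) + 246*exp(4*a) + 117*exp(3*a) - 30*exp(2*a) - 36*exp(a) - 8)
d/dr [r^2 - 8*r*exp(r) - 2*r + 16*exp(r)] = -8*r*exp(r) + 2*r + 8*exp(r) - 2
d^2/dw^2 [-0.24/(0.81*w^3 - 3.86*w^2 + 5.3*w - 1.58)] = ((1.1664*w - 1.8528)*(0.81*w^3 - 3.86*w^2 + 5.3*w - 1.58) - 0.24*(2.43*w^2 - 7.72*w + 5.3)*(4.86*w^2 - 15.44*w + 10.6))/(0.81*w^3 - 3.86*w^2 + 5.3*w - 1.58)^3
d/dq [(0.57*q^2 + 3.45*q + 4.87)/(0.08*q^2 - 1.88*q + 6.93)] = (-1.3476*q^2 + 7.121*q + 33.0641)/(0.0064*q^4 - 0.3008*q^3 + 4.6432*q^2 - 26.0568*q + 48.0249)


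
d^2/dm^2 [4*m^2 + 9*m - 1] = 8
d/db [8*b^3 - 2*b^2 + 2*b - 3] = 24*b^2 - 4*b + 2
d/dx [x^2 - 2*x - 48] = 2*x - 2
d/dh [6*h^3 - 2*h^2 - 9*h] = 18*h^2 - 4*h - 9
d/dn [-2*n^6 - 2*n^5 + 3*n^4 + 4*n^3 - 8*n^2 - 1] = 2*n*(-6*n^4 - 5*n^3 + 6*n^2 + 6*n - 8)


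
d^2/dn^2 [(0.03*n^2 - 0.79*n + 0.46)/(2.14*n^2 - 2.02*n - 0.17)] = (-4.44089209850063e-16*n^4 - 6.9764*n^3 + 12.70518*n^2 - 13.65534*n + 4.63297)/(9.800344*n^6 - 27.752376*n^5 + 23.860572*n^4 - 3.833152*n^3 - 1.895466*n^2 - 0.175134*n - 0.004913)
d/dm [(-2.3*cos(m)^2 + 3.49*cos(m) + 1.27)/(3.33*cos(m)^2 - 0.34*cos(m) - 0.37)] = (10.8397*cos(m)^2 + 6.7562*cos(m) + 0.8595)*sin(m)/(11.0889*cos(m)^4 - 2.2644*cos(m)^3 - 2.3486*cos(m)^2 + 0.2516*cos(m) + 0.1369)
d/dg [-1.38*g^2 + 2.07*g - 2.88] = 2.07 - 2.76*g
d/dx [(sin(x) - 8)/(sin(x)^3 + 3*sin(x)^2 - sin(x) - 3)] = (-2*sin(x)^3 + 21*sin(x)^2 + 48*sin(x) - 11)/((sin(x) + 3)^2*cos(x)^3)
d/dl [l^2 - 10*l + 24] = 2*l - 10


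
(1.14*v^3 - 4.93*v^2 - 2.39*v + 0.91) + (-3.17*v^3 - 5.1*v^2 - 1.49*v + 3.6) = -2.03*v^3 - 10.03*v^2 - 3.88*v + 4.51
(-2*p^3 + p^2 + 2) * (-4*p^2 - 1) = 8*p^5 - 4*p^4 + 2*p^3 - 9*p^2 - 2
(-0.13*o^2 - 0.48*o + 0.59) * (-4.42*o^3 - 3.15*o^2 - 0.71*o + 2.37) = 0.5746*o^5 + 2.5311*o^4 - 1.0035*o^3 - 1.8258*o^2 - 1.5565*o + 1.3983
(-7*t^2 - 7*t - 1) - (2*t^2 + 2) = -9*t^2 - 7*t - 3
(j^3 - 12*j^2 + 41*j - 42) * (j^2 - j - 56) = j^5 - 13*j^4 - 3*j^3 + 589*j^2 - 2254*j + 2352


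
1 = 1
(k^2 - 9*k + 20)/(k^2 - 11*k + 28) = (k - 5)/(k - 7)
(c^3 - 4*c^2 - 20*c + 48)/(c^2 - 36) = (c^2 + 2*c - 8)/(c + 6)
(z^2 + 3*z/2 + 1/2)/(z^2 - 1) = (z + 1/2)/(z - 1)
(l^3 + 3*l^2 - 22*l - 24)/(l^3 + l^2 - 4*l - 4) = (l^2 + 2*l - 24)/(l^2 - 4)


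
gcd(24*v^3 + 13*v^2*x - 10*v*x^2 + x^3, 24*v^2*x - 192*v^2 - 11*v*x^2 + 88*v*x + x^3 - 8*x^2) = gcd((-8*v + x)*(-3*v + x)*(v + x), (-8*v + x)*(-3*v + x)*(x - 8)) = 24*v^2 - 11*v*x + x^2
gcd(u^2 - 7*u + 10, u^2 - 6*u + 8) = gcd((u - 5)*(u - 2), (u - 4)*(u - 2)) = u - 2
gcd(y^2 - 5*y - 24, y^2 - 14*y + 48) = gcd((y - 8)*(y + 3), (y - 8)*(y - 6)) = y - 8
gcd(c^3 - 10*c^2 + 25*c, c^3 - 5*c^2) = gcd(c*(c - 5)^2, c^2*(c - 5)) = c^2 - 5*c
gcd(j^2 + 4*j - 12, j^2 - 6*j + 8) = j - 2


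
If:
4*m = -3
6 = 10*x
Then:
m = -3/4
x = 3/5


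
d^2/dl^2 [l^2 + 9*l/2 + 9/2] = 2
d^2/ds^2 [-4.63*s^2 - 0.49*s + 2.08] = -9.26000000000000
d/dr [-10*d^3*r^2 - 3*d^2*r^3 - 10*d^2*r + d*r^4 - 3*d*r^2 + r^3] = -20*d^3*r - 9*d^2*r^2 - 10*d^2 + 4*d*r^3 - 6*d*r + 3*r^2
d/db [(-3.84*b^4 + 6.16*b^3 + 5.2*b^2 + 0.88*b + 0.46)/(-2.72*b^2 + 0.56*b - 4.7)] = (20.8896*b^5 - 23.2064*b^4 + 79.0912*b^3 - 81.5504*b^2 - 46.3776*b - 4.3936)/(7.3984*b^4 - 3.0464*b^3 + 25.8816*b^2 - 5.264*b + 22.09)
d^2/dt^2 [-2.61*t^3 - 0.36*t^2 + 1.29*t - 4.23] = -15.66*t - 0.72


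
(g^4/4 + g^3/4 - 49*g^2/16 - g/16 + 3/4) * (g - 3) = g^5/4 - g^4/2 - 61*g^3/16 + 73*g^2/8 + 15*g/16 - 9/4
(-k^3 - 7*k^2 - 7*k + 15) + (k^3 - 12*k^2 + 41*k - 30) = -19*k^2 + 34*k - 15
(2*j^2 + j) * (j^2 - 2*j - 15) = 2*j^4 - 3*j^3 - 32*j^2 - 15*j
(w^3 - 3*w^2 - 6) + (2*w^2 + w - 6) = w^3 - w^2 + w - 12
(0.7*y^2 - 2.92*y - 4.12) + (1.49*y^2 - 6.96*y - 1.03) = 2.19*y^2 - 9.88*y - 5.15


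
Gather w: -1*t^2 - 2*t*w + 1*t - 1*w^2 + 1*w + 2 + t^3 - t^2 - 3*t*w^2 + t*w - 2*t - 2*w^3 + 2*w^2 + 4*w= t^3 - 2*t^2 - t - 2*w^3 + w^2*(1 - 3*t) + w*(5 - t) + 2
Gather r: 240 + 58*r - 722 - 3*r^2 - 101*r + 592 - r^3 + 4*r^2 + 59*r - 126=-r^3 + r^2 + 16*r - 16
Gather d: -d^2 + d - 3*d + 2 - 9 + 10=-d^2 - 2*d + 3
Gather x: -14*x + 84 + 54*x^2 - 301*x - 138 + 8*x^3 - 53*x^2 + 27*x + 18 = 8*x^3 + x^2 - 288*x - 36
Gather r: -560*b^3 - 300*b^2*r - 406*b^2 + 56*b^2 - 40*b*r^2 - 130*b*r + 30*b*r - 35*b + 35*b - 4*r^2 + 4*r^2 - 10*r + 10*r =-560*b^3 - 350*b^2 - 40*b*r^2 + r*(-300*b^2 - 100*b)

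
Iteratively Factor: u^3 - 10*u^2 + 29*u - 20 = (u - 5)*(u^2 - 5*u + 4) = (u - 5)*(u - 1)*(u - 4)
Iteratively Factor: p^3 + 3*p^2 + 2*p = (p + 1)*(p^2 + 2*p) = p*(p + 1)*(p + 2)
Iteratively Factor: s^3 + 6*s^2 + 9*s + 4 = (s + 4)*(s^2 + 2*s + 1) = (s + 1)*(s + 4)*(s + 1)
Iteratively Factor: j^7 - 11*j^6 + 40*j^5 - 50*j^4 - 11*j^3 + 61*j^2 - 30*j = (j - 3)*(j^6 - 8*j^5 + 16*j^4 - 2*j^3 - 17*j^2 + 10*j) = (j - 3)*(j - 2)*(j^5 - 6*j^4 + 4*j^3 + 6*j^2 - 5*j) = (j - 3)*(j - 2)*(j + 1)*(j^4 - 7*j^3 + 11*j^2 - 5*j) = (j - 3)*(j - 2)*(j - 1)*(j + 1)*(j^3 - 6*j^2 + 5*j) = j*(j - 3)*(j - 2)*(j - 1)*(j + 1)*(j^2 - 6*j + 5) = j*(j - 5)*(j - 3)*(j - 2)*(j - 1)*(j + 1)*(j - 1)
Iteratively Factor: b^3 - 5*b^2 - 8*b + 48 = (b - 4)*(b^2 - b - 12) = (b - 4)^2*(b + 3)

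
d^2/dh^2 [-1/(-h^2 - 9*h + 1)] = 2*(-h^2 - 9*h + (2*h + 9)^2 + 1)/(h^2 + 9*h - 1)^3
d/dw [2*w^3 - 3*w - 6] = 6*w^2 - 3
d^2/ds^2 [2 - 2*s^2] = -4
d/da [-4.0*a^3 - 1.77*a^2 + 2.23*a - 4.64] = -12.0*a^2 - 3.54*a + 2.23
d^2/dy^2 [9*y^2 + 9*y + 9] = 18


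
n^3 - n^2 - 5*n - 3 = (n - 3)*(n + 1)^2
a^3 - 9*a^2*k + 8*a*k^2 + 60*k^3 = (a - 6*k)*(a - 5*k)*(a + 2*k)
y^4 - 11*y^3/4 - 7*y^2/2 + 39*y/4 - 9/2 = (y - 3)*(y - 1)*(y - 3/4)*(y + 2)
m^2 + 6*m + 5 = (m + 1)*(m + 5)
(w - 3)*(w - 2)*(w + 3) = w^3 - 2*w^2 - 9*w + 18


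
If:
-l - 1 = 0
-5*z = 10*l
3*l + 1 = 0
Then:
No Solution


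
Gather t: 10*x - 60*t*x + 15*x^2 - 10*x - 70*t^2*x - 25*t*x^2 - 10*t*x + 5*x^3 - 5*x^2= -70*t^2*x + t*(-25*x^2 - 70*x) + 5*x^3 + 10*x^2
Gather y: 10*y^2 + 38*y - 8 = 10*y^2 + 38*y - 8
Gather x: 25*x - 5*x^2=-5*x^2 + 25*x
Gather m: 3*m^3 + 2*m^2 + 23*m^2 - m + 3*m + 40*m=3*m^3 + 25*m^2 + 42*m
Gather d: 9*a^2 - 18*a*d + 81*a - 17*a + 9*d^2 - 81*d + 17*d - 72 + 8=9*a^2 + 64*a + 9*d^2 + d*(-18*a - 64) - 64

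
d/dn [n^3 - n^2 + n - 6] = 3*n^2 - 2*n + 1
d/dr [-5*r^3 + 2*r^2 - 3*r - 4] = -15*r^2 + 4*r - 3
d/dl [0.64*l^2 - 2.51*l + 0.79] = 1.28*l - 2.51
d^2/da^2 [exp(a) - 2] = exp(a)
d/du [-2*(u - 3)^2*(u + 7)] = -6*u^2 - 4*u + 66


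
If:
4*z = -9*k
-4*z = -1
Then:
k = -1/9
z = 1/4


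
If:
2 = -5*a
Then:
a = -2/5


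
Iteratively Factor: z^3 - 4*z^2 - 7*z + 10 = (z - 5)*(z^2 + z - 2) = (z - 5)*(z - 1)*(z + 2)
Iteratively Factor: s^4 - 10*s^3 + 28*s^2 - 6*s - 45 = (s - 3)*(s^3 - 7*s^2 + 7*s + 15) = (s - 3)^2*(s^2 - 4*s - 5) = (s - 3)^2*(s + 1)*(s - 5)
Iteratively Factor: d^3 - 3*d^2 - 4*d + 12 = (d - 2)*(d^2 - d - 6) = (d - 3)*(d - 2)*(d + 2)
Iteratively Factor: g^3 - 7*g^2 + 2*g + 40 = (g - 5)*(g^2 - 2*g - 8) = (g - 5)*(g + 2)*(g - 4)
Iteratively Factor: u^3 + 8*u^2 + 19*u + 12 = (u + 1)*(u^2 + 7*u + 12) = (u + 1)*(u + 3)*(u + 4)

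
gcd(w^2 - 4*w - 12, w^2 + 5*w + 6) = w + 2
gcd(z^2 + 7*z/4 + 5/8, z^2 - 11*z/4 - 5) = z + 5/4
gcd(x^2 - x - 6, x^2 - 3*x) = x - 3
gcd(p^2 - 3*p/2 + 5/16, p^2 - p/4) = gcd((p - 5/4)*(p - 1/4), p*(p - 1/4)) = p - 1/4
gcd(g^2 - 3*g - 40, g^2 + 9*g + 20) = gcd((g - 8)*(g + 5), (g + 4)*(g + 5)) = g + 5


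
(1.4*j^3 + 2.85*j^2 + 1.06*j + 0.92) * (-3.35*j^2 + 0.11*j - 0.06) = -4.69*j^5 - 9.3935*j^4 - 3.3215*j^3 - 3.1364*j^2 + 0.0376*j - 0.0552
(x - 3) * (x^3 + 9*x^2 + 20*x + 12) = x^4 + 6*x^3 - 7*x^2 - 48*x - 36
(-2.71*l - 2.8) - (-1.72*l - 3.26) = 0.46 - 0.99*l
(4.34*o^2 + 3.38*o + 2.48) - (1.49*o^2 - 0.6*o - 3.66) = 2.85*o^2 + 3.98*o + 6.14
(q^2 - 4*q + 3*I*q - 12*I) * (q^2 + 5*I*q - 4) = q^4 - 4*q^3 + 8*I*q^3 - 19*q^2 - 32*I*q^2 + 76*q - 12*I*q + 48*I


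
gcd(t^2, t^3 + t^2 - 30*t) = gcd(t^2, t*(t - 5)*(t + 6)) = t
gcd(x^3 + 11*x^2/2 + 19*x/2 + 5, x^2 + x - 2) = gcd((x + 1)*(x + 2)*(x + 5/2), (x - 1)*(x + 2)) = x + 2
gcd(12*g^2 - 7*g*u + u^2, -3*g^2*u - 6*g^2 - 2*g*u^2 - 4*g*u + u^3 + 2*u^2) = -3*g + u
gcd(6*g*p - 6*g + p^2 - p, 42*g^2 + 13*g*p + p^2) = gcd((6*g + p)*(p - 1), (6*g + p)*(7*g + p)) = 6*g + p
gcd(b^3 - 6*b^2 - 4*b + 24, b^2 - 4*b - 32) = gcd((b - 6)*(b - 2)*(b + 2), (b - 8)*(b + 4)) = 1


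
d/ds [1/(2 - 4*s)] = (2*s - 1)^(-2)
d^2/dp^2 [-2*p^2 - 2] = -4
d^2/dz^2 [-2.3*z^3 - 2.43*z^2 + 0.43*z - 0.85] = -13.8*z - 4.86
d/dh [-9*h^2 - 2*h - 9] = -18*h - 2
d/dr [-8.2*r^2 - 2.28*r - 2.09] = -16.4*r - 2.28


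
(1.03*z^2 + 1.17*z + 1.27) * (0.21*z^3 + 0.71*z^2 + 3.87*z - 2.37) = 0.2163*z^5 + 0.977*z^4 + 5.0835*z^3 + 2.9885*z^2 + 2.142*z - 3.0099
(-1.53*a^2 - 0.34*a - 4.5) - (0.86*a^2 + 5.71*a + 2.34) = -2.39*a^2 - 6.05*a - 6.84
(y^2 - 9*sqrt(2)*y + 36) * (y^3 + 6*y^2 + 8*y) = y^5 - 9*sqrt(2)*y^4 + 6*y^4 - 54*sqrt(2)*y^3 + 44*y^3 - 72*sqrt(2)*y^2 + 216*y^2 + 288*y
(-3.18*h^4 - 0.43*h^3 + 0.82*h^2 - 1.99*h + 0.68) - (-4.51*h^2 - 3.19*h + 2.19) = -3.18*h^4 - 0.43*h^3 + 5.33*h^2 + 1.2*h - 1.51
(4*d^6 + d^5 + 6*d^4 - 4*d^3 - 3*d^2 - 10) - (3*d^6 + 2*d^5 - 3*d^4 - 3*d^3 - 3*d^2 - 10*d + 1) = d^6 - d^5 + 9*d^4 - d^3 + 10*d - 11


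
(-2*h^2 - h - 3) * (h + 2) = -2*h^3 - 5*h^2 - 5*h - 6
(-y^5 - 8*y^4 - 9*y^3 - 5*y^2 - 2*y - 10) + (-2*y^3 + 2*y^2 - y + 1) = -y^5 - 8*y^4 - 11*y^3 - 3*y^2 - 3*y - 9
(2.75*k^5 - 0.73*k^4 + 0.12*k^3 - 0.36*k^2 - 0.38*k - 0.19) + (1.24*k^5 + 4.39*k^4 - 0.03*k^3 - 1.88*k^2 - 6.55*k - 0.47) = 3.99*k^5 + 3.66*k^4 + 0.09*k^3 - 2.24*k^2 - 6.93*k - 0.66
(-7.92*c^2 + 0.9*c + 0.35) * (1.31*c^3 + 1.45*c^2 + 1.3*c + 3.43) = -10.3752*c^5 - 10.305*c^4 - 8.5325*c^3 - 25.4881*c^2 + 3.542*c + 1.2005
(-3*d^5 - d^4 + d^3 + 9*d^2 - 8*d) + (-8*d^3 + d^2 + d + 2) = -3*d^5 - d^4 - 7*d^3 + 10*d^2 - 7*d + 2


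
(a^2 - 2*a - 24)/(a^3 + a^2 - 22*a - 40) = (a - 6)/(a^2 - 3*a - 10)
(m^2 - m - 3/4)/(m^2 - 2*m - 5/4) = (2*m - 3)/(2*m - 5)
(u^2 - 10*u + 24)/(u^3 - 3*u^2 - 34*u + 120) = (u - 6)/(u^2 + u - 30)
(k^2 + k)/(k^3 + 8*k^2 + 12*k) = (k + 1)/(k^2 + 8*k + 12)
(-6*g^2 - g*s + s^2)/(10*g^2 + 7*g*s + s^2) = (-3*g + s)/(5*g + s)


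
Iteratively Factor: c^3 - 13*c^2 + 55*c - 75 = (c - 5)*(c^2 - 8*c + 15) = (c - 5)*(c - 3)*(c - 5)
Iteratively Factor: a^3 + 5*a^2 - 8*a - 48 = (a - 3)*(a^2 + 8*a + 16) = (a - 3)*(a + 4)*(a + 4)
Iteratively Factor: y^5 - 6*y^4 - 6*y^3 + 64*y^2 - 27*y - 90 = (y + 1)*(y^4 - 7*y^3 + y^2 + 63*y - 90) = (y - 2)*(y + 1)*(y^3 - 5*y^2 - 9*y + 45) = (y - 5)*(y - 2)*(y + 1)*(y^2 - 9) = (y - 5)*(y - 3)*(y - 2)*(y + 1)*(y + 3)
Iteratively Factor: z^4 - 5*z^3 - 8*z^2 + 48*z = (z)*(z^3 - 5*z^2 - 8*z + 48) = z*(z + 3)*(z^2 - 8*z + 16) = z*(z - 4)*(z + 3)*(z - 4)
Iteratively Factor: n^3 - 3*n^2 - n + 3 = (n - 1)*(n^2 - 2*n - 3) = (n - 3)*(n - 1)*(n + 1)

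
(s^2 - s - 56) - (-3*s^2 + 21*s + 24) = 4*s^2 - 22*s - 80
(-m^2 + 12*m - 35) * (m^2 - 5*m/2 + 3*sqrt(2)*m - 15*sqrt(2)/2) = -m^4 - 3*sqrt(2)*m^3 + 29*m^3/2 - 65*m^2 + 87*sqrt(2)*m^2/2 - 195*sqrt(2)*m + 175*m/2 + 525*sqrt(2)/2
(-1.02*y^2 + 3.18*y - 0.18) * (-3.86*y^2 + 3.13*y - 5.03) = 3.9372*y^4 - 15.4674*y^3 + 15.7788*y^2 - 16.5588*y + 0.9054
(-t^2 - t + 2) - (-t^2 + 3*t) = 2 - 4*t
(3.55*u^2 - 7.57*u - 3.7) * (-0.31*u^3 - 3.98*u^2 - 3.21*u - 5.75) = -1.1005*u^5 - 11.7823*u^4 + 19.8801*u^3 + 18.6132*u^2 + 55.4045*u + 21.275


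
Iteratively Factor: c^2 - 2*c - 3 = (c + 1)*(c - 3)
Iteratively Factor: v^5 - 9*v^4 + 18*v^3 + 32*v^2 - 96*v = (v - 4)*(v^4 - 5*v^3 - 2*v^2 + 24*v) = v*(v - 4)*(v^3 - 5*v^2 - 2*v + 24) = v*(v - 4)^2*(v^2 - v - 6) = v*(v - 4)^2*(v + 2)*(v - 3)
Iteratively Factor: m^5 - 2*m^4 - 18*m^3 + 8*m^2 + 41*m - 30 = (m + 2)*(m^4 - 4*m^3 - 10*m^2 + 28*m - 15) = (m - 5)*(m + 2)*(m^3 + m^2 - 5*m + 3) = (m - 5)*(m - 1)*(m + 2)*(m^2 + 2*m - 3) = (m - 5)*(m - 1)*(m + 2)*(m + 3)*(m - 1)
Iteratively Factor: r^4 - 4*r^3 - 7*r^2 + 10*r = (r - 5)*(r^3 + r^2 - 2*r) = r*(r - 5)*(r^2 + r - 2) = r*(r - 5)*(r - 1)*(r + 2)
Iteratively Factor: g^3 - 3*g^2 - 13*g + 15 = (g - 5)*(g^2 + 2*g - 3) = (g - 5)*(g + 3)*(g - 1)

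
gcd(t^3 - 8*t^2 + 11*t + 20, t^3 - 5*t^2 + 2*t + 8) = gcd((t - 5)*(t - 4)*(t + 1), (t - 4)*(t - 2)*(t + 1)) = t^2 - 3*t - 4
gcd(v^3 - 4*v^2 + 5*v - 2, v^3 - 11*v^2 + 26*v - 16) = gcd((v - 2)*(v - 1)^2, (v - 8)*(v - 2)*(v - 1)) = v^2 - 3*v + 2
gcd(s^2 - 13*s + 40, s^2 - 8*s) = s - 8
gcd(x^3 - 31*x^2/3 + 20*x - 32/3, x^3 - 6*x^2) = 1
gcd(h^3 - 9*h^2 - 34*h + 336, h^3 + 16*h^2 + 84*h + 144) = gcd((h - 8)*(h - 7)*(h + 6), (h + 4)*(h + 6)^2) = h + 6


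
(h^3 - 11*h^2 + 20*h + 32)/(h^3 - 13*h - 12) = (h - 8)/(h + 3)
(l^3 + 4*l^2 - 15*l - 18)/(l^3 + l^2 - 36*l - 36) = (l - 3)/(l - 6)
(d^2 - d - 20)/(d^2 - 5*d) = (d + 4)/d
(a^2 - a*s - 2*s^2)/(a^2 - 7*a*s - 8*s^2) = (-a + 2*s)/(-a + 8*s)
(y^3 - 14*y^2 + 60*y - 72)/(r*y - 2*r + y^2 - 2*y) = (y^2 - 12*y + 36)/(r + y)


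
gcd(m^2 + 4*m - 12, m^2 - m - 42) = m + 6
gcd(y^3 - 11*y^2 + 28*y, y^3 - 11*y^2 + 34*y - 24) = y - 4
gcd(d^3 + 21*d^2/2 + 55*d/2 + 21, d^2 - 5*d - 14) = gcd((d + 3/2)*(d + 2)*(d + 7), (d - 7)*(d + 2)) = d + 2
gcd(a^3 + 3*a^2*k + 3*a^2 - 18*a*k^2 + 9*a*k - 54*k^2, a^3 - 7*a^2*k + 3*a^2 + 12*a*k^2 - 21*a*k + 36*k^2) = a^2 - 3*a*k + 3*a - 9*k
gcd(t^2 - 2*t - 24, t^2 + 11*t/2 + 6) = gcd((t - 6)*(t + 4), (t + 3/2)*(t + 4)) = t + 4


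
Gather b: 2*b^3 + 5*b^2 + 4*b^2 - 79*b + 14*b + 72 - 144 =2*b^3 + 9*b^2 - 65*b - 72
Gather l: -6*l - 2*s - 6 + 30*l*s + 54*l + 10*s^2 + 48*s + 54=l*(30*s + 48) + 10*s^2 + 46*s + 48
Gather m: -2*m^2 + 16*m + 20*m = -2*m^2 + 36*m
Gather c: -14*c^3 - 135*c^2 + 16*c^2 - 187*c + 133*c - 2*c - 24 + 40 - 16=-14*c^3 - 119*c^2 - 56*c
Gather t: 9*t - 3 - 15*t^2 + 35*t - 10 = -15*t^2 + 44*t - 13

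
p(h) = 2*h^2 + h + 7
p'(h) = 4*h + 1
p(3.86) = 40.66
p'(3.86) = 16.44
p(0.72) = 8.76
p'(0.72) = 3.88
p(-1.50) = 10.00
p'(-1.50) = -5.00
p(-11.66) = 267.25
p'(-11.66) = -45.64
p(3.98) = 42.66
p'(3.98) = 16.92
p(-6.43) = 83.26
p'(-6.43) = -24.72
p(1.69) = 14.40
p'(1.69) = 7.76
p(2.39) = 20.81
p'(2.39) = 10.56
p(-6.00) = 73.00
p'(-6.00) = -23.00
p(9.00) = 178.00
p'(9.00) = 37.00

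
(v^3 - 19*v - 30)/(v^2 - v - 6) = (v^2 - 2*v - 15)/(v - 3)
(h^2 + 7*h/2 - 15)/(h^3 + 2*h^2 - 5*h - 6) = (h^2 + 7*h/2 - 15)/(h^3 + 2*h^2 - 5*h - 6)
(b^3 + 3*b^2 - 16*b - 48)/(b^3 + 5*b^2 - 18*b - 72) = (b + 4)/(b + 6)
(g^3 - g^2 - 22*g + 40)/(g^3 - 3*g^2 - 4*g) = (g^2 + 3*g - 10)/(g*(g + 1))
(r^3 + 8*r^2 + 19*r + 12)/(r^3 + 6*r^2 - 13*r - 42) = (r^3 + 8*r^2 + 19*r + 12)/(r^3 + 6*r^2 - 13*r - 42)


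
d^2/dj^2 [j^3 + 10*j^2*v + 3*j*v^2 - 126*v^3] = 6*j + 20*v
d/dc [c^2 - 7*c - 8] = 2*c - 7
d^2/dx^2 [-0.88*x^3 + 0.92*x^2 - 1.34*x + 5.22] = 1.84 - 5.28*x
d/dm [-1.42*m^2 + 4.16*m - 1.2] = 4.16 - 2.84*m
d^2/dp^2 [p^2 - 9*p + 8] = 2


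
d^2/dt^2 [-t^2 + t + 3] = -2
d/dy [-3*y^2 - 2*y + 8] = -6*y - 2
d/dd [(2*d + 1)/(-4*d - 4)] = -1/(4*(d + 1)^2)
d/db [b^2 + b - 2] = 2*b + 1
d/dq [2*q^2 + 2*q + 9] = 4*q + 2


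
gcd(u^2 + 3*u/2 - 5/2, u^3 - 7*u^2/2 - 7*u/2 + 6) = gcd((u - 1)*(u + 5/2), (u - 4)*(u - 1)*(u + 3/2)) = u - 1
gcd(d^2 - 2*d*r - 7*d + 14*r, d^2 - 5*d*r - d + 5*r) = 1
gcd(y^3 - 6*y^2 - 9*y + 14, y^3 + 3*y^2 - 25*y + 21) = y - 1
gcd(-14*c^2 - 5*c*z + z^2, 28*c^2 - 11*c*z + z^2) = -7*c + z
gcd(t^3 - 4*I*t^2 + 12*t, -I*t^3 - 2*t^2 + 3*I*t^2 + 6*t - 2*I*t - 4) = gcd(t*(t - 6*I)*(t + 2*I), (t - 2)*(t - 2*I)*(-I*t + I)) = 1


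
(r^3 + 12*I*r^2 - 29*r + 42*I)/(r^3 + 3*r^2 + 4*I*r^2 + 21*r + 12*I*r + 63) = (r^2 + 5*I*r + 6)/(r^2 + 3*r*(1 - I) - 9*I)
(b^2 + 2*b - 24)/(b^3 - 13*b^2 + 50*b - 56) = (b + 6)/(b^2 - 9*b + 14)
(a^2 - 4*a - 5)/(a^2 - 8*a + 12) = (a^2 - 4*a - 5)/(a^2 - 8*a + 12)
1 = 1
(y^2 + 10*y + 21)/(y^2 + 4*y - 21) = (y + 3)/(y - 3)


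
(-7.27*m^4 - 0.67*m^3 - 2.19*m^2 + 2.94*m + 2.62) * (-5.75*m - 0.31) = 41.8025*m^5 + 6.1062*m^4 + 12.8002*m^3 - 16.2261*m^2 - 15.9764*m - 0.8122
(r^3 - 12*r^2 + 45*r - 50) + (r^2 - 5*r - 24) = r^3 - 11*r^2 + 40*r - 74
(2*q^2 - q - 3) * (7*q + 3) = 14*q^3 - q^2 - 24*q - 9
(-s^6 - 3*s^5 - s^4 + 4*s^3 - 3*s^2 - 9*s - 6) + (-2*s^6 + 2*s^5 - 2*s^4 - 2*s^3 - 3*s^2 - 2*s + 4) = -3*s^6 - s^5 - 3*s^4 + 2*s^3 - 6*s^2 - 11*s - 2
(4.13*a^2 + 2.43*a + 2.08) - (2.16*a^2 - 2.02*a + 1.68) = 1.97*a^2 + 4.45*a + 0.4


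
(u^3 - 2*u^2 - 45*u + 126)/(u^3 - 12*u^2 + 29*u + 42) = (u^2 + 4*u - 21)/(u^2 - 6*u - 7)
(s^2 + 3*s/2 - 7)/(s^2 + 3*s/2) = (2*s^2 + 3*s - 14)/(s*(2*s + 3))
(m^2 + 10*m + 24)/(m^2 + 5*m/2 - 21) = 2*(m + 4)/(2*m - 7)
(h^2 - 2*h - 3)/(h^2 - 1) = (h - 3)/(h - 1)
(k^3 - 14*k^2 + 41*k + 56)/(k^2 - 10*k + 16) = (k^2 - 6*k - 7)/(k - 2)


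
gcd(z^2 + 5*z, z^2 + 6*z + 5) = z + 5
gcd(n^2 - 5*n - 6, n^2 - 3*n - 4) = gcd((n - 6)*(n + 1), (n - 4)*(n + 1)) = n + 1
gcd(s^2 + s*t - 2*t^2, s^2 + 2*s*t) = s + 2*t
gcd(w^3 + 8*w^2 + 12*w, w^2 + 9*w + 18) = w + 6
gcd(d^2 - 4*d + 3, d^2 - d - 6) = d - 3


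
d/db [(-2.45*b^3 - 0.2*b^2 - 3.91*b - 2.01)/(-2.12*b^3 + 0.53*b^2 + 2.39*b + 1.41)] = (-1.7225*b^4 - 28.2894*b^3 - 21.5528*b^2 + 1.5666*b - 0.7092)/(4.4944*b^6 - 2.2472*b^5 - 9.8527*b^4 - 3.445*b^3 + 7.2067*b^2 + 6.7398*b + 1.9881)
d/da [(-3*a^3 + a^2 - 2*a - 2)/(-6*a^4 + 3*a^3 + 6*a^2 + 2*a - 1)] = (-18*a^6 + 12*a^5 - 57*a^4 - 48*a^3 + 41*a^2 + 22*a + 6)/(36*a^8 - 36*a^7 - 63*a^6 + 12*a^5 + 60*a^4 + 18*a^3 - 8*a^2 - 4*a + 1)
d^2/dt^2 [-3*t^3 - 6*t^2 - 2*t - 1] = -18*t - 12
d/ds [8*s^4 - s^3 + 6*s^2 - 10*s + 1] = 32*s^3 - 3*s^2 + 12*s - 10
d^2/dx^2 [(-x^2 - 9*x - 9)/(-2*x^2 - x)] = 2*(34*x^3 + 108*x^2 + 54*x + 9)/(x^3*(8*x^3 + 12*x^2 + 6*x + 1))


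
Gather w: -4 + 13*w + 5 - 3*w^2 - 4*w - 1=-3*w^2 + 9*w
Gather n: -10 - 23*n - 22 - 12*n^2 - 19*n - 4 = -12*n^2 - 42*n - 36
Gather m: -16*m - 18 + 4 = -16*m - 14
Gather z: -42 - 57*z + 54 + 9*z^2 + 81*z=9*z^2 + 24*z + 12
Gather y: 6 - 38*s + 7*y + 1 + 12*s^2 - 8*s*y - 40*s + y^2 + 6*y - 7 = 12*s^2 - 78*s + y^2 + y*(13 - 8*s)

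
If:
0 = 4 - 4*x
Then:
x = 1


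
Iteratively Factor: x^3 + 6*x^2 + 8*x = (x + 4)*(x^2 + 2*x) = (x + 2)*(x + 4)*(x)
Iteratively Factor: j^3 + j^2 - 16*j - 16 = (j + 1)*(j^2 - 16) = (j + 1)*(j + 4)*(j - 4)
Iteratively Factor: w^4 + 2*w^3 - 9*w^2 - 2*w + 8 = (w - 2)*(w^3 + 4*w^2 - w - 4) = (w - 2)*(w - 1)*(w^2 + 5*w + 4) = (w - 2)*(w - 1)*(w + 4)*(w + 1)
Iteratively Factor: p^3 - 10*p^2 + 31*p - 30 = (p - 2)*(p^2 - 8*p + 15) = (p - 3)*(p - 2)*(p - 5)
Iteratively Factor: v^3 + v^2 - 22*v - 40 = (v + 4)*(v^2 - 3*v - 10) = (v - 5)*(v + 4)*(v + 2)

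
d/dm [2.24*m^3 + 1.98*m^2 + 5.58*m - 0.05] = 6.72*m^2 + 3.96*m + 5.58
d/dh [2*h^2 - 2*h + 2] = 4*h - 2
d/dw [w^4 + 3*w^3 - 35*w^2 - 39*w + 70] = 4*w^3 + 9*w^2 - 70*w - 39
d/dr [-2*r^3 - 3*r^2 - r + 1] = -6*r^2 - 6*r - 1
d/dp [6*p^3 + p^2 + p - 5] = 18*p^2 + 2*p + 1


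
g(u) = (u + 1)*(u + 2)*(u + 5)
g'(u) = (u + 1)*(u + 2) + (u + 1)*(u + 5) + (u + 2)*(u + 5) = 3*u^2 + 16*u + 17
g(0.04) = 10.69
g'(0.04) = 17.64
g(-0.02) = 9.66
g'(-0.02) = 16.68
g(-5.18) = -2.39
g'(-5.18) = 14.62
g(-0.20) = 6.91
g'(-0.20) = 13.92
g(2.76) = 138.89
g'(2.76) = 84.01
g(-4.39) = 4.94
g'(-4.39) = 4.58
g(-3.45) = 5.51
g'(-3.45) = -2.49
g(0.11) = 11.97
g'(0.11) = 18.80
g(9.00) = 1540.00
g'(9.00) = 404.00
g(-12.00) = -770.00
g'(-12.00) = 257.00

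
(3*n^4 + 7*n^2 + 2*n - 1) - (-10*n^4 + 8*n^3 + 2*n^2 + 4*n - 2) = 13*n^4 - 8*n^3 + 5*n^2 - 2*n + 1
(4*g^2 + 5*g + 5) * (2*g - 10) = 8*g^3 - 30*g^2 - 40*g - 50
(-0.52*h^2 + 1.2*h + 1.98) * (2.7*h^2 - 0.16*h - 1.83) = -1.404*h^4 + 3.3232*h^3 + 6.1056*h^2 - 2.5128*h - 3.6234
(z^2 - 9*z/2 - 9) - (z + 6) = z^2 - 11*z/2 - 15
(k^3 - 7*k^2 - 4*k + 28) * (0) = 0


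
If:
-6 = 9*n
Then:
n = -2/3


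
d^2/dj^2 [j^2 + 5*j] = 2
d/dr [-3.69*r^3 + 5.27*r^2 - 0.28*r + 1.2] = -11.07*r^2 + 10.54*r - 0.28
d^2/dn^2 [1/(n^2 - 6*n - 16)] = 2*(n^2 - 6*n - 4*(n - 3)^2 - 16)/(-n^2 + 6*n + 16)^3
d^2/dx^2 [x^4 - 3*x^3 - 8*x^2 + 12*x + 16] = 12*x^2 - 18*x - 16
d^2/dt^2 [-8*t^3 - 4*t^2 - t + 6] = -48*t - 8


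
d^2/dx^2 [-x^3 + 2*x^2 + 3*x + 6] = 4 - 6*x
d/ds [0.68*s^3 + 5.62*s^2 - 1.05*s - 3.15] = 2.04*s^2 + 11.24*s - 1.05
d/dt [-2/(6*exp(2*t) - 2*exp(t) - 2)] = (6*exp(t) - 1)*exp(t)/(-3*exp(2*t) + exp(t) + 1)^2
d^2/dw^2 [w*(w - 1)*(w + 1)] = 6*w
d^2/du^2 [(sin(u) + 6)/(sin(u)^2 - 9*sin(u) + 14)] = (-sin(u)^5 - 33*sin(u)^4 + 248*sin(u)^3 - 240*sin(u)^2 - 1360*sin(u) + 1056)/(sin(u)^2 - 9*sin(u) + 14)^3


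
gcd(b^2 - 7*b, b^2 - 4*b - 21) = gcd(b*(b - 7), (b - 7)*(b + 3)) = b - 7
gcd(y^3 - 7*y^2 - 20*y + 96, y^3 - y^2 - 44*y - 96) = y^2 - 4*y - 32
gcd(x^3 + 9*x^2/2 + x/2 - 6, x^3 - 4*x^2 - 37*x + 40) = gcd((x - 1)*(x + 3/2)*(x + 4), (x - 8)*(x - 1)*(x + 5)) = x - 1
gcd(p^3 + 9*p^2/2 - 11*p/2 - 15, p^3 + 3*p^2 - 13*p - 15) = p + 5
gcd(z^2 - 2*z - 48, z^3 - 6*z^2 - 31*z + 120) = z - 8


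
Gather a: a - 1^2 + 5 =a + 4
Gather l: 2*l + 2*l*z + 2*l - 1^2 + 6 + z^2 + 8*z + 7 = l*(2*z + 4) + z^2 + 8*z + 12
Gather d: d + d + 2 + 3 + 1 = 2*d + 6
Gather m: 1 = 1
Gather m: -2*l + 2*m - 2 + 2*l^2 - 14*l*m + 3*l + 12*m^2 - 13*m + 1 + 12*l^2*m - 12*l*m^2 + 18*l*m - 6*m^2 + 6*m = 2*l^2 + l + m^2*(6 - 12*l) + m*(12*l^2 + 4*l - 5) - 1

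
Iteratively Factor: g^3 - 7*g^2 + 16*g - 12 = (g - 2)*(g^2 - 5*g + 6) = (g - 2)^2*(g - 3)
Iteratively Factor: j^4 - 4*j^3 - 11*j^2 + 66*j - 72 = (j - 2)*(j^3 - 2*j^2 - 15*j + 36) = (j - 3)*(j - 2)*(j^2 + j - 12) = (j - 3)^2*(j - 2)*(j + 4)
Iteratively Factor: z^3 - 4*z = (z)*(z^2 - 4) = z*(z - 2)*(z + 2)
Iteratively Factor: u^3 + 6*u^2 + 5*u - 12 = (u + 4)*(u^2 + 2*u - 3) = (u + 3)*(u + 4)*(u - 1)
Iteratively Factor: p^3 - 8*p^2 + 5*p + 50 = (p + 2)*(p^2 - 10*p + 25) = (p - 5)*(p + 2)*(p - 5)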